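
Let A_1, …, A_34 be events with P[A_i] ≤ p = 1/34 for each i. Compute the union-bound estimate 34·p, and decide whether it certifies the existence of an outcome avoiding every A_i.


Union bound: P[∪_{i=1}^{34} A_i] ≤ Σ_i P[A_i] ≤ 34·p = 34·(1/34) = 1.
Numerically: 1 ≈ 1.0000000.
Is 1 < 1? NO.
Since the bound 1 is ≥ 1, the union bound is uninformative here; it does NOT by itself certify existence.

34·p = 1 ≈ 1.0000000; existence NOT certified by the union bound.


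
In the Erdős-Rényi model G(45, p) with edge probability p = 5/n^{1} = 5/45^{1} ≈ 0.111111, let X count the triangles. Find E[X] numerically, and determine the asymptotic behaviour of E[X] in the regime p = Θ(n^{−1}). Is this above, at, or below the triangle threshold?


Number of potential triangles: C(45, 3) = 14190.
Each occurs with probability p³ ≈ (0.111111)³ ≈ 1.37174211e-03.
By linearity: E[X] = C(45, 3)·p³ ≈ 14190 · 1.37174211e-03 ≈ 19.465021.
Here α = 1, so p = 5/n is exactly at the triangle threshold p ~ 1/n. Asymptotically E[X] → c³/6 = 5³/6 = 125/6 ≈ 20.833333, a bounded constant. In this regime the triangle count is asymptotically Poisson(c³/6).

E[X] ≈ 19.465021; in regime p = Θ(1/n^{1}) E[X] stays bounded (at the triangle threshold p ~ 1/n).


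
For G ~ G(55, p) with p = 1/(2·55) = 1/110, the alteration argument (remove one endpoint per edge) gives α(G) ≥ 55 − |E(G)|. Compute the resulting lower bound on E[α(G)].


E[|E(G)|] = C(55, 2)·p = 1485 · (1/110) = 27/2.
E[α(G)] ≥ n − E[|E(G)|] = 55 − 27/2 = 83/2.
Numerically: ≈ 41.500000.
(This is only a lower bound; the true E[α(G)] may be larger.)

E[α(G)] ≥ 83/2 ≈ 41.500000.


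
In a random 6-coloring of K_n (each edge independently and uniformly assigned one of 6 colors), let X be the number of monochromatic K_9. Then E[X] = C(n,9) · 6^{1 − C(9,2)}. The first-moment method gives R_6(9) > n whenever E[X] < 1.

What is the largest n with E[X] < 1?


We need C(n, 9) · 6^{1 − 36} < 1, i.e. C(n, 9) < 6^{36 − 1} = 1719070799748422591028658176.
Check values of n near the boundary:
  n = 4407: C(4407, 9) = 1713856532599459170657070050; 1713856532599459170657070050 < 1719070799748422591028658176? YES
  n = 4408: C(4408, 9) = 1717362945146264156457459600; 1717362945146264156457459600 < 1719070799748422591028658176? YES
  n = 4409: C(4409, 9) = 1720875732988608787686577131; 1720875732988608787686577131 < 1719070799748422591028658176? NO
  n = 4410: C(4410, 9) = 1724394906266704102180823710; 1724394906266704102180823710 < 1719070799748422591028658176? NO
The largest n with C(n, 9) < 1719070799748422591028658176 is n = 4408 (where E[X] = 35778394690547169926197075/35813974994758803979763712 ≈ 0.9990). Hence R_6(9) > 4408, i.e. R_6(9) ≥ 4409.

Largest n = 4408; hence R_6(9) > 4408.


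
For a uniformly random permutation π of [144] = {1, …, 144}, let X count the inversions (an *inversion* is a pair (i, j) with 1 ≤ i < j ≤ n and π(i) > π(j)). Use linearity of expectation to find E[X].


Write X = Σ X_I over the C(144, 2) = 10296 pairs i < j, with X_I the indicator of one inversion.
There are 10296 indicators.
For each fixed pair i < j, the values π(i) and π(j) are two distinct elements of {1, …, 144} in uniformly random order; by symmetry P[π(i) > π(j)] = 1/2.
By linearity: E[X] = 10296 · (1/2) = C(144, 2) · (1/2) = 10296/2 = 5148 ≈ 5148.000.

E[X] = 5148 = 5148.000.


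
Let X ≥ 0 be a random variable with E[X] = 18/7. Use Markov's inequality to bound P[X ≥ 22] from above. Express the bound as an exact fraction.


μ = E[X] = 18/7, a = 22.
Markov: P[X ≥ 22] ≤ μ/a = (18/7)/22 = 9/77.
Numerically: ≈ 0.116883.
(Since a = 22 > μ = 2.571429, the bound 9/77 is < 1 and informative.)

P[X ≥ 22] ≤ 9/77 ≈ 0.116883.


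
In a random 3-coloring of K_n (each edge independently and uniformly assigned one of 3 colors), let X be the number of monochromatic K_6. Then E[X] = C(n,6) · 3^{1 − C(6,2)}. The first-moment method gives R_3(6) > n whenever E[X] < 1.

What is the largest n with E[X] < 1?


We need C(n, 6) · 3^{1 − 15} < 1, i.e. C(n, 6) < 3^{15 − 1} = 4782969.
Check values of n near the boundary:
  n = 39: C(39, 6) = 3262623; 3262623 < 4782969? YES
  n = 40: C(40, 6) = 3838380; 3838380 < 4782969? YES
  n = 41: C(41, 6) = 4496388; 4496388 < 4782969? YES
  n = 42: C(42, 6) = 5245786; 5245786 < 4782969? NO
  n = 43: C(43, 6) = 6096454; 6096454 < 4782969? NO
The largest n with C(n, 6) < 4782969 is n = 41 (where E[X] = 1498796/1594323 ≈ 0.940083). Hence R_3(6) > 41, i.e. R_3(6) ≥ 42.

Largest n = 41; hence R_3(6) > 41.


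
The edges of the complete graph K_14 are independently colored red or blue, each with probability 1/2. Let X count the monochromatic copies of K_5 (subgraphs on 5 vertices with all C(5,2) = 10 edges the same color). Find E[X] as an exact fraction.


Let X = Σ_S X_S over the C(14, 5) = 2002 subsets S of size 5, where X_S = 1 if the K_5 on S is monochromatic.
For a fixed S, the K_5 on S has C(5, 2) = 10 edges. P[all 10 edges red] = (1/2)^10, and likewise for blue, so P[monochromatic] = 2·(1/2)^10 = 2^{1 − 10} = 1/512.
By linearity: E[X] = C(14, 5) · 2^{1 − 10} = 2002 · 1/512 = 1001/256.
Numerically: E[X] ≈ 3.910156.

E[X] = C(14,5)·2^(1−C(5,2)) = 1001/256 ≈ 3.910156.


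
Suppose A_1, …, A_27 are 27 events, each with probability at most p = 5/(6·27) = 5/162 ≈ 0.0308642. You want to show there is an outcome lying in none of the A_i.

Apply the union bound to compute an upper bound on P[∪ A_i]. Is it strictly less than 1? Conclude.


Union bound: P[∪_{i=1}^{27} A_i] ≤ Σ_i P[A_i] ≤ 27·p = 27·(5/162) = 5/6.
Numerically: 5/6 ≈ 0.8333333.
Is 5/6 < 1? YES.
Since P[∪ A_i] ≤ 5/6 < 1, the complement has P[∩ A_i^c] ≥ 1 − 5/6 = 1/6 > 0, so some outcome avoids every A_i.

27·p = 5/6 ≈ 0.8333333; existence CERTIFIED by the union bound.


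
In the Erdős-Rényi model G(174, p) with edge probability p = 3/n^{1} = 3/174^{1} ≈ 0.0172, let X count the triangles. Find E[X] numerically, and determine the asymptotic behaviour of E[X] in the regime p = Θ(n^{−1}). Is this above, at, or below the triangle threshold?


Number of potential triangles: C(174, 3) = 862924.
Each occurs with probability p³ ≈ (0.0172)³ ≈ 5.12526e-06.
By linearity: E[X] = C(174, 3)·p³ ≈ 862924 · 5.12526e-06 ≈ 4.423.
Here α = 1, so p = 3/n is exactly at the triangle threshold p ~ 1/n. Asymptotically E[X] → c³/6 = 3³/6 = 9/2 ≈ 4.500, a bounded constant. In this regime the triangle count is asymptotically Poisson(c³/6).

E[X] ≈ 4.423; in regime p = Θ(1/n^{1}) E[X] stays bounded (at the triangle threshold p ~ 1/n).


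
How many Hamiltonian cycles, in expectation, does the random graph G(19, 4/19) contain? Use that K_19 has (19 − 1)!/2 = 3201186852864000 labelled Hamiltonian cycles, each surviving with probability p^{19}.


K_19 has (19 − 1)!/2 = 3201186852864000 labelled Hamiltonian cycles.
For each such Hamiltonian cycle H, let X_H = 1 if all 19 edges of H are present in G. Then P[X_H = 1] = p^{19} = (4/19)^{19} = 274877906944/1978419655660313589123979.
By linearity of expectation: E[X] = Σ_H E[X_H] = 3201186852864000 · p^{19} = 3201186852864000 · 274877906944/1978419655660313589123979 = 879935541851906811887616000/1978419655660313589123979.
Numerically: E[X] ≈ 444.767.

E[X] = 3201186852864000 · (4/19)^{19} = 879935541851906811887616000/1978419655660313589123979 ≈ 444.767.


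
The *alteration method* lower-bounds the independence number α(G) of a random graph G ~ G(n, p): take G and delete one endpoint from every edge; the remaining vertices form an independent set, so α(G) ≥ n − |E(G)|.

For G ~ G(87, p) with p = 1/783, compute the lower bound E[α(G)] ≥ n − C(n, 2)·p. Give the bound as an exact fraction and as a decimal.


E[|E(G)|] = C(87, 2)·p = 3741 · (1/783) = 43/9.
E[α(G)] ≥ n − E[|E(G)|] = 87 − 43/9 = 740/9.
Numerically: ≈ 82.222222.
(This is only a lower bound; the true E[α(G)] may be larger.)

E[α(G)] ≥ 740/9 ≈ 82.222222.


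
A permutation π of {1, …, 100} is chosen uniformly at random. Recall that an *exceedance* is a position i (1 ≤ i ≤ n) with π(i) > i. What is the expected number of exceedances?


Write X = Σ_{i=1}^{100} X_i, where X_i = 1_{π(i) > i}.
For each fixed i, π(i) is uniform over {1, …, 100} (marginal of a uniform permutation), so P[π(i) > i] = (n − i)/n. Summing: Σ_{i=1}^{100} (n − i)/n = (0 + 1 + … + 99)/100 = 100(100 − 1)/(2·100) = (100 − 1)/2.
Hence E[X] = Σ_{i=1}^{100} (100 − i)/100 = 99/2 ≈ 49.500000.

E[X] = 99/2 = 49.500000.


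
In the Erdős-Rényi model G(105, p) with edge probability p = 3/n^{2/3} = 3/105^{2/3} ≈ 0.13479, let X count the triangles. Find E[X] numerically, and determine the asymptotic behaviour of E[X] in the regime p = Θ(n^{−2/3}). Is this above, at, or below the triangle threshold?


Number of potential triangles: C(105, 3) = 187460.
Each occurs with probability p³ ≈ (0.13479)³ ≈ 2.4489796e-03.
By linearity: E[X] = C(105, 3)·p³ ≈ 187460 · 2.4489796e-03 ≈ 459.08571.
Since α = 2/3 < 1, p = c/n^{2/3} ≫ 1/n is above the triangle threshold p ~ 1/n. Asymptotically E[X] ~ (c³/6)·n^{3(1−α)} = (3³/6)·n^{1} → ∞; triangles are abundant w.h.p.

E[X] ≈ 459.08571; in regime p = Θ(1/n^{2/3}) E[X] diverges (above the triangle threshold p ~ 1/n).


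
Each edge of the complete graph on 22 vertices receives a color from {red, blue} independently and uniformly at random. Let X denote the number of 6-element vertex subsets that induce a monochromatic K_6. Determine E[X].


Let X = Σ_S X_S over the C(22, 6) = 74613 subsets S of size 6, where X_S = 1 if the K_6 on S is monochromatic.
For a fixed S, the K_6 on S has C(6, 2) = 15 edges. P[all 15 edges red] = (1/2)^15, and likewise for blue, so P[monochromatic] = 2·(1/2)^15 = 2^{1 − 15} = 1/16384.
By linearity of expectation: E[X] = C(22, 6) · 2^{1 − 15} = 74613 · 1/16384 = 74613/16384.
Numerically: E[X] ≈ 4.554.

E[X] = C(22,6)·2^(1−C(6,2)) = 74613/16384 ≈ 4.554.


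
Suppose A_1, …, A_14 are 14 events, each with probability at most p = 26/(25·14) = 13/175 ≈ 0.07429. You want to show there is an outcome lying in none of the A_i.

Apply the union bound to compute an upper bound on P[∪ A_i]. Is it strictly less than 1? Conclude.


Union bound: P[∪_{i=1}^{14} A_i] ≤ Σ_i P[A_i] ≤ 14·p = 14·(13/175) = 26/25.
Numerically: 26/25 ≈ 1.04000.
Is 26/25 < 1? NO.
Since the bound 26/25 is ≥ 1, the union bound is uninformative here; it does NOT by itself certify existence.

14·p = 26/25 ≈ 1.04000; existence NOT certified by the union bound.


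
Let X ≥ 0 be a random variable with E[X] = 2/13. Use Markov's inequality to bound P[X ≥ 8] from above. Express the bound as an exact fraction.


μ = E[X] = 2/13, a = 8.
Markov: P[X ≥ 8] ≤ μ/a = (2/13)/8 = 1/52.
Numerically: ≈ 0.019231.
(Since a = 8 > μ = 0.153846, the bound 1/52 is < 1 and informative.)

P[X ≥ 8] ≤ 1/52 ≈ 0.019231.


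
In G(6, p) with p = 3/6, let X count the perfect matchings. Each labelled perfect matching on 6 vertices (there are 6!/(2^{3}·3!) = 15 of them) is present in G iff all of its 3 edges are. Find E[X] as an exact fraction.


K_6 has 6!/(2^{3}·3!) = 15 labelled perfect matchings.
For each such perfect matching H, let X_H = 1 if all 3 edges of H are present in G. Then P[X_H = 1] = p^{3} = (1/2)^{3} = 1/8.
By linearity of expectation: E[X] = Σ_H E[X_H] = 15 · p^{3} = 15 · 1/8 = 15/8.
Numerically: E[X] ≈ 1.88.

E[X] = 15 · (1/2)^{3} = 15/8 ≈ 1.88.


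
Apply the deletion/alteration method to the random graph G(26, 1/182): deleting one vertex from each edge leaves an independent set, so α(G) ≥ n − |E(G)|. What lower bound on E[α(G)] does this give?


E[|E(G)|] = C(26, 2)·p = 325 · (1/182) = 25/14.
E[α(G)] ≥ n − E[|E(G)|] = 26 − 25/14 = 339/14.
Numerically: ≈ 24.214.
(This is only a lower bound; the true E[α(G)] may be larger.)

E[α(G)] ≥ 339/14 ≈ 24.214.


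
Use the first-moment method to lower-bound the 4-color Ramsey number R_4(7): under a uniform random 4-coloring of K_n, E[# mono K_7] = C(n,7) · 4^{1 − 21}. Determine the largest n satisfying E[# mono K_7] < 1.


We need C(n, 7) · 4^{1 − 21} < 1, i.e. C(n, 7) < 4^{21 − 1} = 1099511627776.
Check values of n near the boundary:
  n = 177: C(177, 7) = 957664425960; 957664425960 < 1099511627776? YES
  n = 178: C(178, 7) = 996867063280; 996867063280 < 1099511627776? YES
  n = 179: C(179, 7) = 1037437234460; 1037437234460 < 1099511627776? YES
  n = 180: C(180, 7) = 1079414463600; 1079414463600 < 1099511627776? YES
  n = 181: C(181, 7) = 1122839183400; 1122839183400 < 1099511627776? NO
The largest n with C(n, 7) < 1099511627776 is n = 180 (where E[X] = 67463403975/68719476736 ≈ 0.98172). Hence R_4(7) > 180, i.e. R_4(7) ≥ 181.

Largest n = 180; hence R_4(7) > 180.


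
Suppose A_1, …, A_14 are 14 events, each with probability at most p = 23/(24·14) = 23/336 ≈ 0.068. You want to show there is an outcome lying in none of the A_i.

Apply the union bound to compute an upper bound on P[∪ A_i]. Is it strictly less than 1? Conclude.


Union bound: P[∪_{i=1}^{14} A_i] ≤ Σ_i P[A_i] ≤ 14·p = 14·(23/336) = 23/24.
Numerically: 23/24 ≈ 0.958.
Is 23/24 < 1? YES.
Since P[∪ A_i] ≤ 23/24 < 1, the complement has P[∩ A_i^c] ≥ 1 − 23/24 = 1/24 > 0, so some outcome avoids every A_i.

14·p = 23/24 ≈ 0.958; existence CERTIFIED by the union bound.


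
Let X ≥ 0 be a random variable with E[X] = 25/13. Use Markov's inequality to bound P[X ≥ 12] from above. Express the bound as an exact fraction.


μ = E[X] = 25/13, a = 12.
Markov: P[X ≥ 12] ≤ μ/a = (25/13)/12 = 25/156.
Numerically: ≈ 0.160.
(Since a = 12 > μ = 1.923, the bound 25/156 is < 1 and informative.)

P[X ≥ 12] ≤ 25/156 ≈ 0.160.


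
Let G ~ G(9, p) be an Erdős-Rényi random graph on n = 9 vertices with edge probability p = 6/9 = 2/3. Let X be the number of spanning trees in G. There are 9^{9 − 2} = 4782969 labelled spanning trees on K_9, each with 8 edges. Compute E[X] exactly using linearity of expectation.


K_9 has 9^{9 − 2} = 4782969 labelled spanning trees.
For each such spanning tree H, let X_H = 1 if all 8 edges of H are present in G. Then P[X_H = 1] = p^{8} = (2/3)^{8} = 256/6561.
By linearity of expectation: E[X] = Σ_H E[X_H] = 4782969 · p^{8} = 4782969 · 256/6561 = 186624.
Numerically: E[X] ≈ 1.866e+05.

E[X] = 4782969 · (2/3)^{8} = 186624 ≈ 1.866e+05.


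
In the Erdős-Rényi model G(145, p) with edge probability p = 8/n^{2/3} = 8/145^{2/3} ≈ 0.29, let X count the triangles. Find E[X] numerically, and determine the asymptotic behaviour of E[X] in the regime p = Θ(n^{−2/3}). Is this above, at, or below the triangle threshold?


Number of potential triangles: C(145, 3) = 497640.
Each occurs with probability p³ ≈ (0.29)³ ≈ 2.43520e-02.
By linearity: E[X] = C(145, 3)·p³ ≈ 497640 · 2.43520e-02 ≈ 12118.510.
Since α = 2/3 < 1, p = c/n^{2/3} ≫ 1/n is above the triangle threshold p ~ 1/n. Asymptotically E[X] ~ (c³/6)·n^{3(1−α)} = (8³/6)·n^{1} → ∞; triangles are abundant w.h.p.

E[X] ≈ 12118.510; in regime p = Θ(1/n^{2/3}) E[X] diverges (above the triangle threshold p ~ 1/n).


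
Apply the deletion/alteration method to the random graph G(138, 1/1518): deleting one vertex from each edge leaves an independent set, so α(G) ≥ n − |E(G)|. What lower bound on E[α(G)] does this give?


E[|E(G)|] = C(138, 2)·p = 9453 · (1/1518) = 137/22.
E[α(G)] ≥ n − E[|E(G)|] = 138 − 137/22 = 2899/22.
Numerically: ≈ 131.773.
(This is only a lower bound; the true E[α(G)] may be larger.)

E[α(G)] ≥ 2899/22 ≈ 131.773.


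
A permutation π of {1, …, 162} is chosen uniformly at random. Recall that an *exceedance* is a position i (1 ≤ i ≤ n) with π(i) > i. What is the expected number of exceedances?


Write X = Σ_{i=1}^{162} X_i, where X_i = 1_{π(i) > i}.
For each fixed i, π(i) is uniform over {1, …, 162} (marginal of a uniform permutation), so P[π(i) > i] = (n − i)/n. Summing: Σ_{i=1}^{162} (n − i)/n = (0 + 1 + … + 161)/162 = 162(162 − 1)/(2·162) = (162 − 1)/2.
Hence E[X] = Σ_{i=1}^{162} (162 − i)/162 = 161/2 ≈ 80.50000.

E[X] = 161/2 = 80.50000.


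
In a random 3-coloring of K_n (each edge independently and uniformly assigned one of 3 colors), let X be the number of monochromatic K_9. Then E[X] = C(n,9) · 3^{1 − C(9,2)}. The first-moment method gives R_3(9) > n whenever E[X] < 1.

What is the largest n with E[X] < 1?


We need C(n, 9) · 3^{1 − 36} < 1, i.e. C(n, 9) < 3^{36 − 1} = 50031545098999707.
Check values of n near the boundary:
  n = 296: C(296, 9) = 42513789098994080; 42513789098994080 < 50031545098999707? YES
  n = 297: C(297, 9) = 43842345008337645; 43842345008337645 < 50031545098999707? YES
  n = 298: C(298, 9) = 45207677551849890; 45207677551849890 < 50031545098999707? YES
  n = 299: C(299, 9) = 46610674441390059; 46610674441390059 < 50031545098999707? YES
  n = 300: C(300, 9) = 48052241692154700; 48052241692154700 < 50031545098999707? YES
  n = 301: C(301, 9) = 49533303936090975; 49533303936090975 < 50031545098999707? YES
  n = 302: C(302, 9) = 51054804739588650; 51054804739588650 < 50031545098999707? NO
The largest n with C(n, 9) < 50031545098999707 is n = 301 (where E[X] = 16511101312030325/16677181699666569 ≈ 0.990041). Hence R_3(9) > 301, i.e. R_3(9) ≥ 302.

Largest n = 301; hence R_3(9) > 301.


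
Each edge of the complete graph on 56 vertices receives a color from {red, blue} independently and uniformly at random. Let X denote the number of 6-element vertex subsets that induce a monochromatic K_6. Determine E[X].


Let X = Σ_S X_S over the C(56, 6) = 32468436 subsets S of size 6, where X_S = 1 if the K_6 on S is monochromatic.
For a fixed S, the K_6 on S has C(6, 2) = 15 edges. P[all 15 edges red] = (1/2)^15, and likewise for blue, so P[monochromatic] = 2·(1/2)^15 = 2^{1 − 15} = 1/16384.
Summing: E[X] = C(56, 6) · 2^{1 − 15} = 32468436 · 1/16384 = 8117109/4096.
Numerically: E[X] ≈ 1981.7161.

E[X] = C(56,6)·2^(1−C(6,2)) = 8117109/4096 ≈ 1981.7161.


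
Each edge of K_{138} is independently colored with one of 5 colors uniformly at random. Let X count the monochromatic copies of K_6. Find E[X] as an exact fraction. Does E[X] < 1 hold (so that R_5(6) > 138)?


E[X] = C(138, 6) · 5^{1 − 15} = 8592039666 · 5^{−14} = 8592039666/6103515625.
As a reduced fraction: E[X] = 8592039666/6103515625 ≈ 1.4077.
Is E[X] < 1? NO.
Since E[X] ≥ 1, the first-moment bound is inconclusive at n = 138; it does NOT by itself certify R_5(6) > 138.

E[X] = 8592039666/6103515625 ≈ 1.4077; E[X] ≥ 1; first-moment method inconclusive here.


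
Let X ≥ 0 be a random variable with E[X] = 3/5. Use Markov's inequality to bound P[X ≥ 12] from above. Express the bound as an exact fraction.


μ = E[X] = 3/5, a = 12.
Markov: P[X ≥ 12] ≤ μ/a = (3/5)/12 = 1/20.
Numerically: ≈ 0.050.
(Since a = 12 > μ = 0.600, the bound 1/20 is < 1 and informative.)

P[X ≥ 12] ≤ 1/20 ≈ 0.050.


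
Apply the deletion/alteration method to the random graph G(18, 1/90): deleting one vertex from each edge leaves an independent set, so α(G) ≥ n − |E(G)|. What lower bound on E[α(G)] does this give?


E[|E(G)|] = C(18, 2)·p = 153 · (1/90) = 17/10.
E[α(G)] ≥ n − E[|E(G)|] = 18 − 17/10 = 163/10.
Numerically: ≈ 16.300000.
(This is only a lower bound; the true E[α(G)] may be larger.)

E[α(G)] ≥ 163/10 ≈ 16.300000.


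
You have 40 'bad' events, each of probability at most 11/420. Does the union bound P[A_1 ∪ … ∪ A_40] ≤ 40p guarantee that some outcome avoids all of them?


Union bound: P[∪_{i=1}^{40} A_i] ≤ Σ_i P[A_i] ≤ 40·p = 40·(11/420) = 22/21.
Numerically: 22/21 ≈ 1.048.
Is 22/21 < 1? NO.
Since the bound 22/21 is ≥ 1, the union bound is uninformative here; it does NOT by itself certify existence.

40·p = 22/21 ≈ 1.048; existence NOT certified by the union bound.


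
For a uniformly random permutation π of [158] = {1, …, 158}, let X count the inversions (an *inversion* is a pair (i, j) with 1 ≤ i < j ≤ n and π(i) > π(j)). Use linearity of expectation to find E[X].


Write X = Σ X_I over the C(158, 2) = 12403 pairs i < j, with X_I the indicator of one inversion.
There are 12403 indicators.
For each fixed pair i < j, the values π(i) and π(j) are two distinct elements of {1, …, 158} in uniformly random order; by symmetry P[π(i) > π(j)] = 1/2.
By linearity: E[X] = 12403 · (1/2) = C(158, 2) · (1/2) = 12403/2 = 12403/2 ≈ 6201.5000.

E[X] = 12403/2 = 6201.5000.


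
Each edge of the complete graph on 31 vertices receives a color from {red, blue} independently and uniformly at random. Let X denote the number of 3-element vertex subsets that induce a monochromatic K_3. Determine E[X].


Let X = Σ_S X_S over the C(31, 3) = 4495 subsets S of size 3, where X_S = 1 if the K_3 on S is monochromatic.
For a fixed S, the K_3 on S has C(3, 2) = 3 edges. P[all 3 edges red] = (1/2)^3, and likewise for blue, so P[monochromatic] = 2·(1/2)^3 = 2^{1 − 3} = 1/4.
By linearity: E[X] = C(31, 3) · 2^{1 − 3} = 4495 · 1/4 = 4495/4.
Numerically: E[X] ≈ 1123.7500.

E[X] = C(31,3)·2^(1−C(3,2)) = 4495/4 ≈ 1123.7500.


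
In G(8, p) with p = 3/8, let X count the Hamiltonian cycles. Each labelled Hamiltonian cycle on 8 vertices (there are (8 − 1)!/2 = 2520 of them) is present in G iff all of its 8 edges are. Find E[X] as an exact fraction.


K_8 has (8 − 1)!/2 = 2520 labelled Hamiltonian cycles.
For each such Hamiltonian cycle H, let X_H = 1 if all 8 edges of H are present in G. Then P[X_H = 1] = p^{8} = (3/8)^{8} = 6561/16777216.
By linearity: E[X] = Σ_H E[X_H] = 2520 · p^{8} = 2520 · 6561/16777216 = 2066715/2097152.
Numerically: E[X] ≈ 0.985.

E[X] = 2520 · (3/8)^{8} = 2066715/2097152 ≈ 0.985.


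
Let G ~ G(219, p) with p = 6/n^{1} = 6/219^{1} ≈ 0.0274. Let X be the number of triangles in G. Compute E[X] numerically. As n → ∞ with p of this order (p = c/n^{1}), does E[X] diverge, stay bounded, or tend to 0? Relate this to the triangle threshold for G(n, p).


Number of potential triangles: C(219, 3) = 1726669.
Each occurs with probability p³ ≈ (0.0274)³ ≈ 2.056465e-05.
By linearity: E[X] = C(219, 3)·p³ ≈ 1726669 · 2.056465e-05 ≈ 35.5084.
Here α = 1, so p = 6/n is exactly at the triangle threshold p ~ 1/n. Asymptotically E[X] → c³/6 = 6³/6 = 36 ≈ 36.0000, a bounded constant. In this regime the triangle count is asymptotically Poisson(c³/6).

E[X] ≈ 35.5084; in regime p = Θ(1/n^{1}) E[X] stays bounded (at the triangle threshold p ~ 1/n).


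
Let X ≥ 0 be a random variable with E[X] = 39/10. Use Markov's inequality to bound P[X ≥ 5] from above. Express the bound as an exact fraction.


μ = E[X] = 39/10, a = 5.
Markov: P[X ≥ 5] ≤ μ/a = (39/10)/5 = 39/50.
Numerically: ≈ 0.780.
(Since a = 5 > μ = 3.900, the bound 39/50 is < 1 and informative.)

P[X ≥ 5] ≤ 39/50 ≈ 0.780.


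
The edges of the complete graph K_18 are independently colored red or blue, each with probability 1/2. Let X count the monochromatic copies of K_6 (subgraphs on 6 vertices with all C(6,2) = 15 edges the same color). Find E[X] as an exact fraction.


Let X = Σ_S X_S over the C(18, 6) = 18564 subsets S of size 6, where X_S = 1 if the K_6 on S is monochromatic.
For a fixed S, the K_6 on S has C(6, 2) = 15 edges. P[all 15 edges red] = (1/2)^15, and likewise for blue, so P[monochromatic] = 2·(1/2)^15 = 2^{1 − 15} = 1/16384.
Summing: E[X] = C(18, 6) · 2^{1 − 15} = 18564 · 1/16384 = 4641/4096.
Numerically: E[X] ≈ 1.133057.

E[X] = C(18,6)·2^(1−C(6,2)) = 4641/4096 ≈ 1.133057.


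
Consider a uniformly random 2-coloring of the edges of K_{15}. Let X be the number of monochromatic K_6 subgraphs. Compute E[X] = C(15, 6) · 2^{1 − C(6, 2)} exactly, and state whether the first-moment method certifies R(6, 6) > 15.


E[X] = C(15, 6) · 2^{1 − 15} = 5005 · 2^{−14} = 5005/16384.
As a reduced fraction: E[X] = 5005/16384 ≈ 0.305481.
Is E[X] < 1? YES.
Since E[X] < 1, there exists a 2-coloring of K_{15} with no monochromatic K_6; hence R(6, 6) > 15.

E[X] = 5005/16384 ≈ 0.305481; E[X] < 1, so R(6, 6) > 15.


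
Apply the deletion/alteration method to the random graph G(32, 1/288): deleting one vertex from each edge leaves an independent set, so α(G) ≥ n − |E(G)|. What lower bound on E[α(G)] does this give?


E[|E(G)|] = C(32, 2)·p = 496 · (1/288) = 31/18.
E[α(G)] ≥ n − E[|E(G)|] = 32 − 31/18 = 545/18.
Numerically: ≈ 30.278.
(This is only a lower bound; the true E[α(G)] may be larger.)

E[α(G)] ≥ 545/18 ≈ 30.278.


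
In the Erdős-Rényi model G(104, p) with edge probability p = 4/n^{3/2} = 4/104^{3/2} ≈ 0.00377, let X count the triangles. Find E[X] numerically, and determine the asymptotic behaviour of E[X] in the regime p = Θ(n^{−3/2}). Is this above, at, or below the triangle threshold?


Number of potential triangles: C(104, 3) = 182104.
Each occurs with probability p³ ≈ (0.00377)³ ≈ 5.36451e-08.
By linearity: E[X] = C(104, 3)·p³ ≈ 182104 · 5.36451e-08 ≈ 0.010.
Since α = 3/2 > 1, p = c/n^{3/2} = o(1/n) is below the triangle threshold p ~ 1/n. Asymptotically E[X] ~ (c³/6)·n^{3(1−α)} = (4³/6)·n^{-1.5} → 0, so by Markov's inequality G has no triangles w.h.p.

E[X] ≈ 0.010; in regime p = Θ(1/n^{3/2}) E[X] tends to 0 (below the triangle threshold p ~ 1/n).


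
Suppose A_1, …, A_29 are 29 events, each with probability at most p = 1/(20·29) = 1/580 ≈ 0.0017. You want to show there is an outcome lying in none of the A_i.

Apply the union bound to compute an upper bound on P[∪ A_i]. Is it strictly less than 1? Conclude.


Union bound: P[∪_{i=1}^{29} A_i] ≤ Σ_i P[A_i] ≤ 29·p = 29·(1/580) = 1/20.
Numerically: 1/20 ≈ 0.0500.
Is 1/20 < 1? YES.
Since P[∪ A_i] ≤ 1/20 < 1, the complement has P[∩ A_i^c] ≥ 1 − 1/20 = 19/20 > 0, so some outcome avoids every A_i.

29·p = 1/20 ≈ 0.0500; existence CERTIFIED by the union bound.


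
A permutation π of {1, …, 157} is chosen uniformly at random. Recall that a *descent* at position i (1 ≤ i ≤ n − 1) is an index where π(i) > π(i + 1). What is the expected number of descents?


Write X = Σ X_I over i = 1, …, 156, with X_I the indicator of one descent.
There are 156 indicators.
For each fixed i, the pair (π(i), π(i+1)) is a uniformly random ordered pair of distinct values from {1, …, 157}; by symmetry P[π(i) > π(i+1)] = 1/2.
By linearity: E[X] = 156 · (1/2) = (157 − 1) · (1/2) = 78 ≈ 78.000.

E[X] = 78 = 78.000.


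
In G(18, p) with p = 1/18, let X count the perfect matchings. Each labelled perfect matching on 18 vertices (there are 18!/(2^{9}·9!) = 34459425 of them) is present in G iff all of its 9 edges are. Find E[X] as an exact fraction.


K_18 has 18!/(2^{9}·9!) = 34459425 labelled perfect matchings.
For each such perfect matching H, let X_H = 1 if all 9 edges of H are present in G. Then P[X_H = 1] = p^{9} = (1/18)^{9} = 1/198359290368.
By linearity: E[X] = Σ_H E[X_H] = 34459425 · p^{9} = 34459425 · 1/198359290368 = 425425/2448880128.
Numerically: E[X] ≈ 0.000174.

E[X] = 34459425 · (1/18)^{9} = 425425/2448880128 ≈ 0.000174.


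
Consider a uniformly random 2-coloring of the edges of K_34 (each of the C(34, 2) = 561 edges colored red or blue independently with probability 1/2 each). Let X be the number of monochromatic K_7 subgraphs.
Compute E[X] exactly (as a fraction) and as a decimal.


Let X = Σ_S X_S over the C(34, 7) = 5379616 subsets S of size 7, where X_S = 1 if the K_7 on S is monochromatic.
For a fixed S, the K_7 on S has C(7, 2) = 21 edges. P[all 21 edges red] = (1/2)^21, and likewise for blue, so P[monochromatic] = 2·(1/2)^21 = 2^{1 − 21} = 1/1048576.
By linearity of expectation: E[X] = C(34, 7) · 2^{1 − 21} = 5379616 · 1/1048576 = 168113/32768.
Numerically: E[X] ≈ 5.130.

E[X] = C(34,7)·2^(1−C(7,2)) = 168113/32768 ≈ 5.130.


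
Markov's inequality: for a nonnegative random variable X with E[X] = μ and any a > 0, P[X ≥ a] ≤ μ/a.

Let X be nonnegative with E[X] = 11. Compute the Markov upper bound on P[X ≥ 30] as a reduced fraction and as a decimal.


μ = E[X] = 11, a = 30.
Markov: P[X ≥ 30] ≤ μ/a = (11)/30 = 11/30.
Numerically: ≈ 0.367.
(Since a = 30 > μ = 11.000, the bound 11/30 is < 1 and informative.)

P[X ≥ 30] ≤ 11/30 ≈ 0.367.


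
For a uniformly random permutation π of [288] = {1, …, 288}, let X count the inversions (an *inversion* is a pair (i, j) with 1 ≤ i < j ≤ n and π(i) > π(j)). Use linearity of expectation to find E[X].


Write X = Σ X_I over the C(288, 2) = 41328 pairs i < j, with X_I the indicator of one inversion.
There are 41328 indicators.
For each fixed pair i < j, the values π(i) and π(j) are two distinct elements of {1, …, 288} in uniformly random order; by symmetry P[π(i) > π(j)] = 1/2.
By linearity: E[X] = 41328 · (1/2) = C(288, 2) · (1/2) = 41328/2 = 20664 ≈ 20664.00000.

E[X] = 20664 = 20664.00000.


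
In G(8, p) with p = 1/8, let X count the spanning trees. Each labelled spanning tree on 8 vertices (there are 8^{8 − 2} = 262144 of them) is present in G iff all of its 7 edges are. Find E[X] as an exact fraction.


K_8 has 8^{8 − 2} = 262144 labelled spanning trees.
For each such spanning tree H, let X_H = 1 if all 7 edges of H are present in G. Then P[X_H = 1] = p^{7} = (1/8)^{7} = 1/2097152.
By linearity: E[X] = Σ_H E[X_H] = 262144 · p^{7} = 262144 · 1/2097152 = 1/8.
Numerically: E[X] ≈ 0.125.

E[X] = 262144 · (1/8)^{7} = 1/8 ≈ 0.125.


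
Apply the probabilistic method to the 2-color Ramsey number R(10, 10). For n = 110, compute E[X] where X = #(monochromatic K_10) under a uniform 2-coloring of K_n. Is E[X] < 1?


E[X] = C(110, 10) · 2^{1 − 45} = 46897636623981 · 2^{−44} = 46897636623981/17592186044416.
As a reduced fraction: E[X] = 46897636623981/17592186044416 ≈ 2.666.
Is E[X] < 1? NO.
Since E[X] ≥ 1, the first-moment bound is inconclusive at n = 110; it does NOT by itself certify R(10, 10) > 110.

E[X] = 46897636623981/17592186044416 ≈ 2.666; E[X] ≥ 1; first-moment method inconclusive here.


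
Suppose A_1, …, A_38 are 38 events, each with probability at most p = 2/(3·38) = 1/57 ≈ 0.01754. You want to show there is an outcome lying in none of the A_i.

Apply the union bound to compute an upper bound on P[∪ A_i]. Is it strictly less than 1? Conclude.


Union bound: P[∪_{i=1}^{38} A_i] ≤ Σ_i P[A_i] ≤ 38·p = 38·(1/57) = 2/3.
Numerically: 2/3 ≈ 0.66667.
Is 2/3 < 1? YES.
Since P[∪ A_i] ≤ 2/3 < 1, the complement has P[∩ A_i^c] ≥ 1 − 2/3 = 1/3 > 0, so some outcome avoids every A_i.

38·p = 2/3 ≈ 0.66667; existence CERTIFIED by the union bound.


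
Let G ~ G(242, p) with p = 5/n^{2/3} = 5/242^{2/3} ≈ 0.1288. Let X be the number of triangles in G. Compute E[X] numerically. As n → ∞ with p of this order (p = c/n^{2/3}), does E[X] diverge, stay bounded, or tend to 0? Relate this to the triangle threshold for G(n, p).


Number of potential triangles: C(242, 3) = 2332880.
Each occurs with probability p³ ≈ (0.1288)³ ≈ 2.134417e-03.
By linearity: E[X] = C(242, 3)·p³ ≈ 2332880 · 2.134417e-03 ≈ 4979.3388.
Since α = 2/3 < 1, p = c/n^{2/3} ≫ 1/n is above the triangle threshold p ~ 1/n. Asymptotically E[X] ~ (c³/6)·n^{3(1−α)} = (5³/6)·n^{1} → ∞; triangles are abundant w.h.p.

E[X] ≈ 4979.3388; in regime p = Θ(1/n^{2/3}) E[X] diverges (above the triangle threshold p ~ 1/n).


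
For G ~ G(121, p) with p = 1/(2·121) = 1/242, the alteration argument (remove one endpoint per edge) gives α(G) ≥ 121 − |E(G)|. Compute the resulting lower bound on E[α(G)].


E[|E(G)|] = C(121, 2)·p = 7260 · (1/242) = 30.
E[α(G)] ≥ n − E[|E(G)|] = 121 − 30 = 91.
Numerically: ≈ 91.000000.
(This is only a lower bound; the true E[α(G)] may be larger.)

E[α(G)] ≥ 91 ≈ 91.000000.


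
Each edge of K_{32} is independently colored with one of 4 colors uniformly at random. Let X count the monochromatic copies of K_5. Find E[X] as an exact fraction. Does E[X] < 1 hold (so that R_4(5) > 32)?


E[X] = C(32, 5) · 4^{1 − 10} = 201376 · 4^{−9} = 201376/262144.
As a reduced fraction: E[X] = 6293/8192 ≈ 0.7682.
Is E[X] < 1? YES.
Since E[X] < 1, there exists a 4-coloring of K_{32} with no monochromatic K_5; hence R_4(5) > 32.

E[X] = 6293/8192 ≈ 0.7682; E[X] < 1, so R_4(5) > 32.


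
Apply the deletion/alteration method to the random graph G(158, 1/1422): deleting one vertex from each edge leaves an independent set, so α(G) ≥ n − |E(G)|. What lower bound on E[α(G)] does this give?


E[|E(G)|] = C(158, 2)·p = 12403 · (1/1422) = 157/18.
E[α(G)] ≥ n − E[|E(G)|] = 158 − 157/18 = 2687/18.
Numerically: ≈ 149.278.
(This is only a lower bound; the true E[α(G)] may be larger.)

E[α(G)] ≥ 2687/18 ≈ 149.278.


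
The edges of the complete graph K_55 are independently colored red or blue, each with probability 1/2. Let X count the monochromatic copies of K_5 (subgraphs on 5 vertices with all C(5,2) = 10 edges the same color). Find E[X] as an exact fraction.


Let X = Σ_S X_S over the C(55, 5) = 3478761 subsets S of size 5, where X_S = 1 if the K_5 on S is monochromatic.
For a fixed S, the K_5 on S has C(5, 2) = 10 edges. P[all 10 edges red] = (1/2)^10, and likewise for blue, so P[monochromatic] = 2·(1/2)^10 = 2^{1 − 10} = 1/512.
Summing: E[X] = C(55, 5) · 2^{1 − 10} = 3478761 · 1/512 = 3478761/512.
Numerically: E[X] ≈ 6794.4551.

E[X] = C(55,5)·2^(1−C(5,2)) = 3478761/512 ≈ 6794.4551.


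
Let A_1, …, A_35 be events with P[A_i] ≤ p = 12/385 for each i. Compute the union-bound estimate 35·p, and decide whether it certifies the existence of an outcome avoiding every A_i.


Union bound: P[∪_{i=1}^{35} A_i] ≤ Σ_i P[A_i] ≤ 35·p = 35·(12/385) = 12/11.
Numerically: 12/11 ≈ 1.090909.
Is 12/11 < 1? NO.
Since the bound 12/11 is ≥ 1, the union bound is uninformative here; it does NOT by itself certify existence.

35·p = 12/11 ≈ 1.090909; existence NOT certified by the union bound.


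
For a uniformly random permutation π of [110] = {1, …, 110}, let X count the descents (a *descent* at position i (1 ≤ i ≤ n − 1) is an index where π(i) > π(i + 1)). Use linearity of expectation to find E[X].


Write X = Σ X_I over i = 1, …, 109, with X_I the indicator of one descent.
There are 109 indicators.
For each fixed i, the pair (π(i), π(i+1)) is a uniformly random ordered pair of distinct values from {1, …, 110}; by symmetry P[π(i) > π(i+1)] = 1/2.
By linearity: E[X] = 109 · (1/2) = (110 − 1) · (1/2) = 109/2 ≈ 54.5000.

E[X] = 109/2 = 54.5000.


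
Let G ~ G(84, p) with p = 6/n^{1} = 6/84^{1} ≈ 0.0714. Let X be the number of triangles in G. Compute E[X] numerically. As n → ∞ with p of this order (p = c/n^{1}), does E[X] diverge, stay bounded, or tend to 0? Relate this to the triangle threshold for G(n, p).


Number of potential triangles: C(84, 3) = 95284.
Each occurs with probability p³ ≈ (0.0714)³ ≈ 3.64431e-04.
By linearity: E[X] = C(84, 3)·p³ ≈ 95284 · 3.64431e-04 ≈ 34.724.
Here α = 1, so p = 6/n is exactly at the triangle threshold p ~ 1/n. Asymptotically E[X] → c³/6 = 6³/6 = 36 ≈ 36.000, a bounded constant. In this regime the triangle count is asymptotically Poisson(c³/6).

E[X] ≈ 34.724; in regime p = Θ(1/n^{1}) E[X] stays bounded (at the triangle threshold p ~ 1/n).


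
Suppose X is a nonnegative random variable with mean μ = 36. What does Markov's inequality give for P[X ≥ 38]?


μ = E[X] = 36, a = 38.
Markov: P[X ≥ 38] ≤ μ/a = (36)/38 = 18/19.
Numerically: ≈ 0.9474.
(Since a = 38 > μ = 36.0000, the bound 18/19 is < 1 and informative.)

P[X ≥ 38] ≤ 18/19 ≈ 0.9474.


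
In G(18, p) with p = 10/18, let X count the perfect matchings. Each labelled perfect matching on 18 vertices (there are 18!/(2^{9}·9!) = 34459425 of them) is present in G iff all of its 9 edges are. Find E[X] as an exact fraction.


K_18 has 18!/(2^{9}·9!) = 34459425 labelled perfect matchings.
For each such perfect matching H, let X_H = 1 if all 9 edges of H are present in G. Then P[X_H = 1] = p^{9} = (5/9)^{9} = 1953125/387420489.
By linearity: E[X] = Σ_H E[X_H] = 34459425 · p^{9} = 34459425 · 1953125/387420489 = 830908203125/4782969.
Numerically: E[X] ≈ 1.7372e+05.

E[X] = 34459425 · (5/9)^{9} = 830908203125/4782969 ≈ 1.7372e+05.


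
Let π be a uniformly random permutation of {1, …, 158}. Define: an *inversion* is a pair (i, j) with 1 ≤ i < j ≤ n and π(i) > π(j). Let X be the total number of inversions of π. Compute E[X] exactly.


Write X = Σ X_I over the C(158, 2) = 12403 pairs i < j, with X_I the indicator of one inversion.
There are 12403 indicators.
For each fixed pair i < j, the values π(i) and π(j) are two distinct elements of {1, …, 158} in uniformly random order; by symmetry P[π(i) > π(j)] = 1/2.
By linearity: E[X] = 12403 · (1/2) = C(158, 2) · (1/2) = 12403/2 = 12403/2 ≈ 6201.500000.

E[X] = 12403/2 = 6201.500000.


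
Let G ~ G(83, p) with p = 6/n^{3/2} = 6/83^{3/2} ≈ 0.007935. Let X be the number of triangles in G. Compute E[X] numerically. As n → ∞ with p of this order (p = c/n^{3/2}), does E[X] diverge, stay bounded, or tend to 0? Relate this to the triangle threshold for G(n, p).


Number of potential triangles: C(83, 3) = 91881.
Each occurs with probability p³ ≈ (0.007935)³ ≈ 4.995769e-07.
By linearity: E[X] = C(83, 3)·p³ ≈ 91881 · 4.995769e-07 ≈ 0.0459.
Since α = 3/2 > 1, p = c/n^{3/2} = o(1/n) is below the triangle threshold p ~ 1/n. Asymptotically E[X] ~ (c³/6)·n^{3(1−α)} = (6³/6)·n^{-1.5} → 0, so by Markov's inequality G has no triangles w.h.p.

E[X] ≈ 0.0459; in regime p = Θ(1/n^{3/2}) E[X] tends to 0 (below the triangle threshold p ~ 1/n).


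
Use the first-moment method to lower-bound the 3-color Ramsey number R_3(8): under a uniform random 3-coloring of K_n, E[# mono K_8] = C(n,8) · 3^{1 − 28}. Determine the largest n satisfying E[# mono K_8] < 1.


We need C(n, 8) · 3^{1 − 28} < 1, i.e. C(n, 8) < 3^{28 − 1} = 7625597484987.
Check values of n near the boundary:
  n = 154: C(154, 8) = 6521818990995; 6521818990995 < 7625597484987? YES
  n = 155: C(155, 8) = 6876747915675; 6876747915675 < 7625597484987? YES
  n = 156: C(156, 8) = 7248464019225; 7248464019225 < 7625597484987? YES
  n = 157: C(157, 8) = 7637643295425; 7637643295425 < 7625597484987? NO
The largest n with C(n, 8) < 7625597484987 is n = 156 (where E[X] = 805384891025/847288609443 ≈ 0.9505). Hence R_3(8) > 156, i.e. R_3(8) ≥ 157.

Largest n = 156; hence R_3(8) > 156.


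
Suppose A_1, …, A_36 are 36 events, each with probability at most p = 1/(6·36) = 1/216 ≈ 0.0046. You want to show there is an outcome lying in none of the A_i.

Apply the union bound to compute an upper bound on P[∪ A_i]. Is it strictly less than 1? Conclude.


Union bound: P[∪_{i=1}^{36} A_i] ≤ Σ_i P[A_i] ≤ 36·p = 36·(1/216) = 1/6.
Numerically: 1/6 ≈ 0.1667.
Is 1/6 < 1? YES.
Since P[∪ A_i] ≤ 1/6 < 1, the complement has P[∩ A_i^c] ≥ 1 − 1/6 = 5/6 > 0, so some outcome avoids every A_i.

36·p = 1/6 ≈ 0.1667; existence CERTIFIED by the union bound.


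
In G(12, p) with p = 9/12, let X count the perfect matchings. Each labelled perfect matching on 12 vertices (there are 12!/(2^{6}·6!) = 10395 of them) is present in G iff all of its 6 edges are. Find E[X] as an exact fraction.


K_12 has 12!/(2^{6}·6!) = 10395 labelled perfect matchings.
For each such perfect matching H, let X_H = 1 if all 6 edges of H are present in G. Then P[X_H = 1] = p^{6} = (3/4)^{6} = 729/4096.
By linearity: E[X] = Σ_H E[X_H] = 10395 · p^{6} = 10395 · 729/4096 = 7577955/4096.
Numerically: E[X] ≈ 1850.09.

E[X] = 10395 · (3/4)^{6} = 7577955/4096 ≈ 1850.09.


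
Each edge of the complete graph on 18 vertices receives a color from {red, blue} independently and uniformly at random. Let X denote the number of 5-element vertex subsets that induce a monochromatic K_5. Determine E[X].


Let X = Σ_S X_S over the C(18, 5) = 8568 subsets S of size 5, where X_S = 1 if the K_5 on S is monochromatic.
For a fixed S, the K_5 on S has C(5, 2) = 10 edges. P[all 10 edges red] = (1/2)^10, and likewise for blue, so P[monochromatic] = 2·(1/2)^10 = 2^{1 − 10} = 1/512.
Summing: E[X] = C(18, 5) · 2^{1 − 10} = 8568 · 1/512 = 1071/64.
Numerically: E[X] ≈ 16.734.

E[X] = C(18,5)·2^(1−C(5,2)) = 1071/64 ≈ 16.734.
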